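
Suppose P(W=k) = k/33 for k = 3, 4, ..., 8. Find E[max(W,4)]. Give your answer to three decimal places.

E[max(W,4)] = Σ max(w,4)·P(W=w)
 = 4·1/11 + 4·4/33 + 5·5/33 + 6·2/11 + 7·7/33 + 8·8/33
 = 4/11 + 16/33 + 25/33 + 12/11 + 49/33 + 64/33
 = 202/33

6.121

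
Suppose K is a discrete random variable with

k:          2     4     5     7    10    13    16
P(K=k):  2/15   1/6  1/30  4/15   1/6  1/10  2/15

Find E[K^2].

E[K^2] = Σ k^2·P(K=k)
 = 4·2/15 + 16·1/6 + 25·1/30 + 49·4/15 + 100·1/6 + 169·1/10 + 256·2/15
 = 8/15 + 8/3 + 5/6 + 196/15 + 50/3 + 169/10 + 512/15
 = 424/5

84.8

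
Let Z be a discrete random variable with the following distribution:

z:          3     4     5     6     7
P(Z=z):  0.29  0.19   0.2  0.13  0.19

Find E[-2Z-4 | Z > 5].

P(Z > 5) = 0.13 + 0.19 = 0.32.
E[-2Z-4 | Z > 5] = [(-16)·0.13 + (-18)·0.19] / 0.32
 = -5.5 / 0.32
 = -275/16

-17.1875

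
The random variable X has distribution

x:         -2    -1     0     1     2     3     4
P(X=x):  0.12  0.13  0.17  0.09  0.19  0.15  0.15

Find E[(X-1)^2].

3.91

E[(X-1)^2] = Σ (x-1)^2·P(X=x)
 = 9·0.12 + 4·0.13 + 1·0.17 + 0·0.09 + 1·0.19 + 4·0.15 + 9·0.15
 = 1.08 + 0.52 + 0.17 + 0 + 0.19 + 0.6 + 1.35
 = 3.91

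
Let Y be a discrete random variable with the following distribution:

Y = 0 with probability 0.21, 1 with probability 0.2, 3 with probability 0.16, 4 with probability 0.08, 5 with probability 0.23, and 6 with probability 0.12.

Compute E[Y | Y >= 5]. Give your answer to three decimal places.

P(Y >= 5) = 0.23 + 0.12 = 0.35.
E[Y | Y >= 5] = [5·0.23 + 6·0.12] / 0.35
 = 1.87 / 0.35
 = 187/35

5.343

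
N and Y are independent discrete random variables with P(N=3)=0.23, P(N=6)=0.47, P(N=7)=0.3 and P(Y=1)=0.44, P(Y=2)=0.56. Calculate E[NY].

8.7516

E[NY] = Σ_n Σ_y ny · P(N=n)P(Y=y)
 = 3·0.1012 + 6·0.1288 + 6·0.2068 + 12·0.2632 + 7·0.132 + 14·0.168
 = 0.3036 + 0.7728 + 1.2408 + 3.1584 + 0.924 + 2.352
 = 8.7516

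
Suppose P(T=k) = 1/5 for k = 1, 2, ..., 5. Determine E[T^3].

45

E[T^3] = Σ t^3·P(T=t)
 = 1·1/5 + 8·1/5 + 27·1/5 + 64·1/5 + 125·1/5
 = 1/5 + 8/5 + 27/5 + 64/5 + 25
 = 45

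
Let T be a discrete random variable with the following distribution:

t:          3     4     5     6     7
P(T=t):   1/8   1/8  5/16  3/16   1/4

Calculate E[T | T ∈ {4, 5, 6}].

5.1

P(T ∈ {4, 5, 6}) = 1/8 + 5/16 + 3/16 = 5/8.
E[T | T ∈ {4, 5, 6}] = [4·1/8 + 5·5/16 + 6·3/16] / (5/8)
 = 51/16 / (5/8)
 = 51/10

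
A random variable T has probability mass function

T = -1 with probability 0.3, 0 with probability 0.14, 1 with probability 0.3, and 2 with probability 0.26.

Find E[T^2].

1.64

E[T^2] = Σ t^2·P(T=t)
 = 1·0.3 + 0·0.14 + 1·0.3 + 4·0.26
 = 0.3 + 0 + 0.3 + 1.04
 = 1.64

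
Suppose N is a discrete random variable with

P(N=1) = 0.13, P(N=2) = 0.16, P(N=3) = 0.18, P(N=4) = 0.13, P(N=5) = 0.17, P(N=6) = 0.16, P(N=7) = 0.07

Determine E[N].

E[N] = Σ n·P(N=n)
 = 1·0.13 + 2·0.16 + 3·0.18 + 4·0.13 + 5·0.17 + 6·0.16 + 7·0.07
 = 0.13 + 0.32 + 0.54 + 0.52 + 0.85 + 0.96 + 0.49
 = 3.81

3.81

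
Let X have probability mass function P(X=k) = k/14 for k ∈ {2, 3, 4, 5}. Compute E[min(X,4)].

3.5

E[min(X,4)] = Σ min(x,4)·P(X=x)
 = 2·1/7 + 3·3/14 + 4·2/7 + 4·5/14
 = 2/7 + 9/14 + 8/7 + 10/7
 = 7/2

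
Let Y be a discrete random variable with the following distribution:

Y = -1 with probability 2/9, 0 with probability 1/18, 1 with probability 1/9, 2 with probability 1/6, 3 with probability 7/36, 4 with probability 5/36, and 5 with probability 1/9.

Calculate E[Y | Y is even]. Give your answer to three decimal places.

2.462

P(Y is even) = 1/18 + 1/6 + 5/36 = 13/36.
E[Y | Y is even] = [0·1/18 + 2·1/6 + 4·5/36] / (13/36)
 = 8/9 / (13/36)
 = 32/13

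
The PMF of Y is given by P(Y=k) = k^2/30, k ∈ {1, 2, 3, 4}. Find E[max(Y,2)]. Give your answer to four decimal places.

E[max(Y,2)] = Σ max(y,2)·P(Y=y)
 = 2·1/30 + 2·2/15 + 3·3/10 + 4·8/15
 = 1/15 + 4/15 + 9/10 + 32/15
 = 101/30

3.3667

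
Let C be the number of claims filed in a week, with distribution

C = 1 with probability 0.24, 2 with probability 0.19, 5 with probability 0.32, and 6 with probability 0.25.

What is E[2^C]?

27.48

E[2^C] = Σ 2^c·P(C=c)
 = 2·0.24 + 4·0.19 + 32·0.32 + 64·0.25
 = 0.48 + 0.76 + 10.24 + 16
 = 27.48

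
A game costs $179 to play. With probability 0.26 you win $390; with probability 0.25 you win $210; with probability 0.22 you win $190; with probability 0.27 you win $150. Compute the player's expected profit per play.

57.2

E[payout] = 390·0.26 + 210·0.25 + 190·0.22 + 150·0.27
 = 101.4 + 52.5 + 41.8 + 40.5
 = 236.2
Net = 236.2 - 179 = 57.2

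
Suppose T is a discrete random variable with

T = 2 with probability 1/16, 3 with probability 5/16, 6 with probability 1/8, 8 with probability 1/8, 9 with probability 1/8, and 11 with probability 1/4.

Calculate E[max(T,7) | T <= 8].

7.2

P(T <= 8) = 1/16 + 5/16 + 1/8 + 1/8 = 5/8.
E[max(T,7) | T <= 8] = [7·1/16 + 7·5/16 + 7·1/8 + 8·1/8] / (5/8)
 = 9/2 / (5/8)
 = 36/5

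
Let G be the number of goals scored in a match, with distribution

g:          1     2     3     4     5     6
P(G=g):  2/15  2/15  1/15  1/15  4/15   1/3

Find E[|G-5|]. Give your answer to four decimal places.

1.4667

E[|G-5|] = Σ |g-5|·P(G=g)
 = 4·2/15 + 3·2/15 + 2·1/15 + 1·1/15 + 0·4/15 + 1·1/3
 = 8/15 + 2/5 + 2/15 + 1/15 + 0 + 1/3
 = 22/15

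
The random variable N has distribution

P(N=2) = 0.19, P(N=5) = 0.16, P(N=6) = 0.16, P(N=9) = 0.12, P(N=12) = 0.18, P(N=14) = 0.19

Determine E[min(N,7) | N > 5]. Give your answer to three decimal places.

P(N > 5) = 0.16 + 0.12 + 0.18 + 0.19 = 0.65.
E[min(N,7) | N > 5] = [6·0.16 + 7·0.12 + 7·0.18 + 7·0.19] / 0.65
 = 4.39 / 0.65
 = 439/65

6.754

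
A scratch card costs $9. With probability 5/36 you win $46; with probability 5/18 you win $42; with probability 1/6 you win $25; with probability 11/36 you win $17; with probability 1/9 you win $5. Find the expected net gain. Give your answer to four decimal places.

E[payout] = 46·5/36 + 42·5/18 + 25·1/6 + 17·11/36 + 5·1/9
 = 115/18 + 35/3 + 25/6 + 187/36 + 5/9
 = 1007/36
Net = 1007/36 - 9 = 683/36

18.9722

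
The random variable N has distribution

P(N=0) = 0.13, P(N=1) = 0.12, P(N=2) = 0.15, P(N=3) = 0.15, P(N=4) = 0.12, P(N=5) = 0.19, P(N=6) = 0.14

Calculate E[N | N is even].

3

P(N is even) = 0.13 + 0.15 + 0.12 + 0.14 = 0.54.
E[N | N is even] = [0·0.13 + 2·0.15 + 4·0.12 + 6·0.14] / 0.54
 = 1.62 / 0.54
 = 3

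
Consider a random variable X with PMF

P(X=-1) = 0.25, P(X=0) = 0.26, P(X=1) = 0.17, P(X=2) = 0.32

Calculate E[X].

0.56

E[X] = Σ x·P(X=x)
 = (-1)·0.25 + 0·0.26 + 1·0.17 + 2·0.32
 = (-0.25) + 0 + 0.17 + 0.64
 = 0.56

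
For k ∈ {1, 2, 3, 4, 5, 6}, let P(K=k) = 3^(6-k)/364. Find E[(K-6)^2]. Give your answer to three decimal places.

21.025

E[(K-6)^2] = Σ (k-6)^2·P(K=k)
 = 25·243/364 + 16·81/364 + 9·27/364 + 4·9/364 + 1·3/364 + 0·1/364
 = 6075/364 + 324/91 + 243/364 + 9/91 + 3/364 + 0
 = 7653/364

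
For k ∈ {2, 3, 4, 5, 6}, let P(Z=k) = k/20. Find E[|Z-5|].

1.1

E[|Z-5|] = Σ |z-5|·P(Z=z)
 = 3·1/10 + 2·3/20 + 1·1/5 + 0·1/4 + 1·3/10
 = 3/10 + 3/10 + 1/5 + 0 + 3/10
 = 11/10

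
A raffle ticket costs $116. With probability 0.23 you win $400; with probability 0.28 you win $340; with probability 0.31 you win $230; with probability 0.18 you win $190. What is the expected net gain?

E[payout] = 400·0.23 + 340·0.28 + 230·0.31 + 190·0.18
 = 92 + 95.2 + 71.3 + 34.2
 = 292.7
Net = 292.7 - 116 = 176.7

176.7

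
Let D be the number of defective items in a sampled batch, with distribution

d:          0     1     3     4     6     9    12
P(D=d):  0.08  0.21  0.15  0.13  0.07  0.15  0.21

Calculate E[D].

E[D] = Σ d·P(D=d)
 = 0·0.08 + 1·0.21 + 3·0.15 + 4·0.13 + 6·0.07 + 9·0.15 + 12·0.21
 = 0 + 0.21 + 0.45 + 0.52 + 0.42 + 1.35 + 2.52
 = 5.47

5.47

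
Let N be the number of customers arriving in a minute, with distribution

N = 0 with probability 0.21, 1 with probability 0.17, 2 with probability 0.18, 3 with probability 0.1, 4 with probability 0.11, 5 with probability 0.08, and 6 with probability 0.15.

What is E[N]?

2.57

E[N] = Σ n·P(N=n)
 = 0·0.21 + 1·0.17 + 2·0.18 + 3·0.1 + 4·0.11 + 5·0.08 + 6·0.15
 = 0 + 0.17 + 0.36 + 0.3 + 0.44 + 0.4 + 0.9
 = 2.57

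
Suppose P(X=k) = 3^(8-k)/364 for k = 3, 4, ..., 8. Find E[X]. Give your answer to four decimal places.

E[X] = Σ x·P(X=x)
 = 3·243/364 + 4·81/364 + 5·27/364 + 6·9/364 + 7·3/364 + 8·1/364
 = 729/364 + 81/91 + 135/364 + 27/182 + 3/52 + 2/91
 = 1271/364

3.4918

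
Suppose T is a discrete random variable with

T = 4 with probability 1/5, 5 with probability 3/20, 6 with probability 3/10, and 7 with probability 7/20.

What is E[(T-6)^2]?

E[(T-6)^2] = Σ (t-6)^2·P(T=t)
 = 4·1/5 + 1·3/20 + 0·3/10 + 1·7/20
 = 4/5 + 3/20 + 0 + 7/20
 = 13/10

1.3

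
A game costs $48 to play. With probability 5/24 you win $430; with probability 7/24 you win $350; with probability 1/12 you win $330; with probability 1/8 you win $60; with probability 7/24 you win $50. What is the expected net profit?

193.25

E[payout] = 430·5/24 + 350·7/24 + 330·1/12 + 60·1/8 + 50·7/24
 = 1075/12 + 1225/12 + 55/2 + 15/2 + 175/12
 = 965/4
Net = 965/4 - 48 = 773/4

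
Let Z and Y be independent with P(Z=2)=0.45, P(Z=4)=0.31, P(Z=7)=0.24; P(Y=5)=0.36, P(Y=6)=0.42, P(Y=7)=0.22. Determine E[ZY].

22.3852

E[ZY] = Σ_z Σ_y zy · P(Z=z)P(Y=y)
 = 10·0.162 + 12·0.189 + 14·0.099 + 20·0.1116 + 24·0.1302 + 28·0.0682 + 35·0.0864 + 42·0.1008 + 49·0.0528
 = 1.62 + 2.268 + 1.386 + 2.232 + 3.1248 + 1.9096 + 3.024 + 4.2336 + 2.5872
 = 22.3852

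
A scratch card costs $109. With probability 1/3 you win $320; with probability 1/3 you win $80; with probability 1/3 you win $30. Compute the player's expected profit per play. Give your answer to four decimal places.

E[payout] = 320·1/3 + 80·1/3 + 30·1/3
 = 320/3 + 80/3 + 10
 = 430/3
Net = 430/3 - 109 = 103/3

34.3333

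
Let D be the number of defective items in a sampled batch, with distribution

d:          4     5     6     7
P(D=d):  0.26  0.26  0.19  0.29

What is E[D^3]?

E[D^3] = Σ d^3·P(D=d)
 = 64·0.26 + 125·0.26 + 216·0.19 + 343·0.29
 = 16.64 + 32.5 + 41.04 + 99.47
 = 189.65

189.65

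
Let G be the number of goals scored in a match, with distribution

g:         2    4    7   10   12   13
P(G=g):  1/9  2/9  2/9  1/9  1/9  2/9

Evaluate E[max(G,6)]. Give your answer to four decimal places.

E[max(G,6)] = Σ max(g,6)·P(G=g)
 = 6·1/9 + 6·2/9 + 7·2/9 + 10·1/9 + 12·1/9 + 13·2/9
 = 2/3 + 4/3 + 14/9 + 10/9 + 4/3 + 26/9
 = 80/9

8.8889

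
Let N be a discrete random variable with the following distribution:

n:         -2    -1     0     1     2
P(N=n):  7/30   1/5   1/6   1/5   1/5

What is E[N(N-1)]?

E[N(N-1)] = Σ n(n-1)·P(N=n)
 = 6·7/30 + 2·1/5 + 0·1/6 + 0·1/5 + 2·1/5
 = 7/5 + 2/5 + 0 + 0 + 2/5
 = 11/5

2.2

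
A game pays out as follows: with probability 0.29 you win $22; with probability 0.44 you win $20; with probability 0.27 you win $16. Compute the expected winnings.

19.5

E[payout] = 22·0.29 + 20·0.44 + 16·0.27
 = 6.38 + 8.8 + 4.32
 = 19.5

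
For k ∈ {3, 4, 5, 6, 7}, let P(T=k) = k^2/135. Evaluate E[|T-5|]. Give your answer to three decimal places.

E[|T-5|] = Σ |t-5|·P(T=t)
 = 2·1/15 + 1·16/135 + 0·5/27 + 1·4/15 + 2·49/135
 = 2/15 + 16/135 + 0 + 4/15 + 98/135
 = 56/45

1.244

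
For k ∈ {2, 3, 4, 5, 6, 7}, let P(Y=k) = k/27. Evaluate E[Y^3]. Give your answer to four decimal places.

E[Y^3] = Σ y^3·P(Y=y)
 = 8·2/27 + 27·1/9 + 64·4/27 + 125·5/27 + 216·2/9 + 343·7/27
 = 16/27 + 3 + 256/27 + 625/27 + 48 + 2401/27
 = 4675/27

173.1481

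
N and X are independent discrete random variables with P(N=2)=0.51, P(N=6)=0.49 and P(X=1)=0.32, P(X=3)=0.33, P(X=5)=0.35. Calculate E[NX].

12.1176

E[NX] = Σ_n Σ_x nx · P(N=n)P(X=x)
 = 2·0.1632 + 6·0.1683 + 10·0.1785 + 6·0.1568 + 18·0.1617 + 30·0.1715
 = 0.3264 + 1.0098 + 1.785 + 0.9408 + 2.9106 + 5.145
 = 12.1176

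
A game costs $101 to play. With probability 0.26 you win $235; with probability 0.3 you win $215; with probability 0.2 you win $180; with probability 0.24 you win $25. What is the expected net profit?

66.6

E[payout] = 235·0.26 + 215·0.3 + 180·0.2 + 25·0.24
 = 61.1 + 64.5 + 36 + 6
 = 167.6
Net = 167.6 - 101 = 66.6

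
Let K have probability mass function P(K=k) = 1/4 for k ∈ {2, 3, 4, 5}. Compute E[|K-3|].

E[|K-3|] = Σ |k-3|·P(K=k)
 = 1·1/4 + 0·1/4 + 1·1/4 + 2·1/4
 = 1/4 + 0 + 1/4 + 1/2
 = 1

1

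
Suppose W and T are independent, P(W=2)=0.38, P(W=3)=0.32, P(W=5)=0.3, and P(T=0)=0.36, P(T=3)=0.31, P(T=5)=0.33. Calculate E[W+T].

E[W+T] = Σ_w Σ_t (w+t) · P(W=w)P(T=t)
 = 2·0.1368 + 5·0.1178 + 7·0.1254 + 3·0.1152 + 6·0.0992 + 8·0.1056 + 5·0.108 + 8·0.093 + 10·0.099
 = 0.2736 + 0.589 + 0.8778 + 0.3456 + 0.5952 + 0.8448 + 0.54 + 0.744 + 0.99
 = 5.8

5.8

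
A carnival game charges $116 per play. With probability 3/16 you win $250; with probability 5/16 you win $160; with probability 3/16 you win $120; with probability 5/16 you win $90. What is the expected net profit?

31.5

E[payout] = 250·3/16 + 160·5/16 + 120·3/16 + 90·5/16
 = 375/8 + 50 + 45/2 + 225/8
 = 295/2
Net = 295/2 - 116 = 63/2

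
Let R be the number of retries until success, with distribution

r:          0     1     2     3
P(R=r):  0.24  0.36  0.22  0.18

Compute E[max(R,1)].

1.58

E[max(R,1)] = Σ max(r,1)·P(R=r)
 = 1·0.24 + 1·0.36 + 2·0.22 + 3·0.18
 = 0.24 + 0.36 + 0.44 + 0.54
 = 1.58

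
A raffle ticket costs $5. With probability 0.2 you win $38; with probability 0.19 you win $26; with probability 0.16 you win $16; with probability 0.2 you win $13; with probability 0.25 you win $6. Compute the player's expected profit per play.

E[payout] = 38·0.2 + 26·0.19 + 16·0.16 + 13·0.2 + 6·0.25
 = 7.6 + 4.94 + 2.56 + 2.6 + 1.5
 = 19.2
Net = 19.2 - 5 = 14.2

14.2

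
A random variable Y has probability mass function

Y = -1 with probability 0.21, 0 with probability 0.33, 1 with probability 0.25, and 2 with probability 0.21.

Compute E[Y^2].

1.3

E[Y^2] = Σ y^2·P(Y=y)
 = 1·0.21 + 0·0.33 + 1·0.25 + 4·0.21
 = 0.21 + 0 + 0.25 + 0.84
 = 1.3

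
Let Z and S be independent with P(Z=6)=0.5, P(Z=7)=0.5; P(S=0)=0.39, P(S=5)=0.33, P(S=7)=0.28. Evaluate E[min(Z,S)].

3.47

E[min(Z,S)] = Σ_z Σ_s min(z,s) · P(Z=z)P(S=s)
 = 0·0.195 + 5·0.165 + 6·0.14 + 0·0.195 + 5·0.165 + 7·0.14
 = 0 + 0.825 + 0.84 + 0 + 0.825 + 0.98
 = 3.47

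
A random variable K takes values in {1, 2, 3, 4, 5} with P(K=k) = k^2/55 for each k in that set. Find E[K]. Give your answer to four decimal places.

E[K] = Σ k·P(K=k)
 = 1·1/55 + 2·4/55 + 3·9/55 + 4·16/55 + 5·5/11
 = 1/55 + 8/55 + 27/55 + 64/55 + 25/11
 = 45/11

4.0909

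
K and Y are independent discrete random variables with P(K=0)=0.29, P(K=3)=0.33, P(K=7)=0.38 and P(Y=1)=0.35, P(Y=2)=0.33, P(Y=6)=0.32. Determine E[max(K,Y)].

E[max(K,Y)] = Σ_k Σ_y max(k,y) · P(K=k)P(Y=y)
 = 1·0.1015 + 2·0.0957 + 6·0.0928 + 3·0.1155 + 3·0.1089 + 6·0.1056 + 7·0.133 + 7·0.1254 + 7·0.1216
 = 0.1015 + 0.1914 + 0.5568 + 0.3465 + 0.3267 + 0.6336 + 0.931 + 0.8778 + 0.8512
 = 4.8165

4.8165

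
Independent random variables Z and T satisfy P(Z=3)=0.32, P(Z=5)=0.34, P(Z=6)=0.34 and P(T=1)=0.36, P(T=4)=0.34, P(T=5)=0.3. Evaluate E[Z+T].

E[Z+T] = Σ_z Σ_t (z+t) · P(Z=z)P(T=t)
 = 4·0.1152 + 7·0.1088 + 8·0.096 + 6·0.1224 + 9·0.1156 + 10·0.102 + 7·0.1224 + 10·0.1156 + 11·0.102
 = 0.4608 + 0.7616 + 0.768 + 0.7344 + 1.0404 + 1.02 + 0.8568 + 1.156 + 1.122
 = 7.92

7.92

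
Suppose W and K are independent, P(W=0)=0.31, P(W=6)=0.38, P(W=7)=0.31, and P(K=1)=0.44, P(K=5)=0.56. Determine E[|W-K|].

3.2188

E[|W-K|] = Σ_w Σ_k |w-k| · P(W=w)P(K=k)
 = 1·0.1364 + 5·0.1736 + 5·0.1672 + 1·0.2128 + 6·0.1364 + 2·0.1736
 = 0.1364 + 0.868 + 0.836 + 0.2128 + 0.8184 + 0.3472
 = 3.2188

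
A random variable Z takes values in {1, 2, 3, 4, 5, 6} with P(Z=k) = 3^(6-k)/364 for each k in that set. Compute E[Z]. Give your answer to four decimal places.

E[Z] = Σ z·P(Z=z)
 = 1·243/364 + 2·81/364 + 3·27/364 + 4·9/364 + 5·3/364 + 6·1/364
 = 243/364 + 81/182 + 81/364 + 9/91 + 15/364 + 3/182
 = 543/364

1.4918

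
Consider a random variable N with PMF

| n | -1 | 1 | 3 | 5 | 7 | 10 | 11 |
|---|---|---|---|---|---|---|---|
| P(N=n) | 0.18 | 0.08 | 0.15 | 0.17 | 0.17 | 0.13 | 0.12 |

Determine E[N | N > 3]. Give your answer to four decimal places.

P(N > 3) = 0.17 + 0.17 + 0.13 + 0.12 = 0.59.
E[N | N > 3] = [5·0.17 + 7·0.17 + 10·0.13 + 11·0.12] / 0.59
 = 4.66 / 0.59
 = 466/59

7.8983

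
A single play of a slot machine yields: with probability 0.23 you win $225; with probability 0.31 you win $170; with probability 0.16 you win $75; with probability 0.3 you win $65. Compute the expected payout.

135.95

E[payout] = 225·0.23 + 170·0.31 + 75·0.16 + 65·0.3
 = 51.75 + 52.7 + 12 + 19.5
 = 135.95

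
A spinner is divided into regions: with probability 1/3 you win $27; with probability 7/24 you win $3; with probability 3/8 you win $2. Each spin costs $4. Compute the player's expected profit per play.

6.625

E[payout] = 27·1/3 + 3·7/24 + 2·3/8
 = 9 + 7/8 + 3/4
 = 85/8
Net = 85/8 - 4 = 53/8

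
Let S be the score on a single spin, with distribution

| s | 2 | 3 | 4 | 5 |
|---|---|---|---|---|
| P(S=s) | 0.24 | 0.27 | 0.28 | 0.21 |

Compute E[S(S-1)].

E[S(S-1)] = Σ s(s-1)·P(S=s)
 = 2·0.24 + 6·0.27 + 12·0.28 + 20·0.21
 = 0.48 + 1.62 + 3.36 + 4.2
 = 9.66

9.66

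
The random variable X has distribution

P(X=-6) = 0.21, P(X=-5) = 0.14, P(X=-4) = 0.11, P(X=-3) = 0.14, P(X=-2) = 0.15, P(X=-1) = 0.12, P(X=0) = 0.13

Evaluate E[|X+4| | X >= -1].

P(X >= -1) = 0.12 + 0.13 = 0.25.
E[|X+4| | X >= -1] = [3·0.12 + 4·0.13] / 0.25
 = 0.88 / 0.25
 = 88/25

3.52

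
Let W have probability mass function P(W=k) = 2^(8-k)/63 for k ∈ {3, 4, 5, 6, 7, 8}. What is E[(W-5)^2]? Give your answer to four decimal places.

E[(W-5)^2] = Σ (w-5)^2·P(W=w)
 = 4·32/63 + 1·16/63 + 0·8/63 + 1·4/63 + 4·2/63 + 9·1/63
 = 128/63 + 16/63 + 0 + 4/63 + 8/63 + 1/7
 = 55/21

2.6190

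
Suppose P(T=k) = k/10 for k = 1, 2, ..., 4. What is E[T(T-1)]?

E[T(T-1)] = Σ t(t-1)·P(T=t)
 = 0·1/10 + 2·1/5 + 6·3/10 + 12·2/5
 = 0 + 2/5 + 9/5 + 24/5
 = 7

7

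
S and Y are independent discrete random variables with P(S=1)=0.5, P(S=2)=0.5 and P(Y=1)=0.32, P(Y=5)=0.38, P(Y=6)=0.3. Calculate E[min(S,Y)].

E[min(S,Y)] = Σ_s Σ_y min(s,y) · P(S=s)P(Y=y)
 = 1·0.16 + 1·0.19 + 1·0.15 + 1·0.16 + 2·0.19 + 2·0.15
 = 0.16 + 0.19 + 0.15 + 0.16 + 0.38 + 0.3
 = 1.34

1.34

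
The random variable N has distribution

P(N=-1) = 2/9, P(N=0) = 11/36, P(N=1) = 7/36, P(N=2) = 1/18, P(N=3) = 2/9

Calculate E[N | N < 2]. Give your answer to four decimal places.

-0.0385

P(N < 2) = 2/9 + 11/36 + 7/36 = 13/18.
E[N | N < 2] = [(-1)·2/9 + 0·11/36 + 1·7/36] / (13/18)
 = -1/36 / (13/18)
 = -1/26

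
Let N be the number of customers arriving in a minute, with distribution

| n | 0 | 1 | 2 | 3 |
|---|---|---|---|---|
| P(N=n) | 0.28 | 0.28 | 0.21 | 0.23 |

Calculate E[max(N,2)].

E[max(N,2)] = Σ max(n,2)·P(N=n)
 = 2·0.28 + 2·0.28 + 2·0.21 + 3·0.23
 = 0.56 + 0.56 + 0.42 + 0.69
 = 2.23

2.23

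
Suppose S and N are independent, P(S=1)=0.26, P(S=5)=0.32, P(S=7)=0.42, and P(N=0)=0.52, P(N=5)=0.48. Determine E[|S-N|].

E[|S-N|] = Σ_s Σ_n |s-n| · P(S=s)P(N=n)
 = 1·0.1352 + 4·0.1248 + 5·0.1664 + 0·0.1536 + 7·0.2184 + 2·0.2016
 = 0.1352 + 0.4992 + 0.832 + 0 + 1.5288 + 0.4032
 = 3.3984

3.3984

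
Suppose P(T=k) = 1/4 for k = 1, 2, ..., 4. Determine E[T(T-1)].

E[T(T-1)] = Σ t(t-1)·P(T=t)
 = 0·1/4 + 2·1/4 + 6·1/4 + 12·1/4
 = 0 + 1/2 + 3/2 + 3
 = 5

5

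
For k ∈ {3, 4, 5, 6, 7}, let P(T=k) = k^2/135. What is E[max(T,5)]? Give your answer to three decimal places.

5.993

E[max(T,5)] = Σ max(t,5)·P(T=t)
 = 5·1/15 + 5·16/135 + 5·5/27 + 6·4/15 + 7·49/135
 = 1/3 + 16/27 + 25/27 + 8/5 + 343/135
 = 809/135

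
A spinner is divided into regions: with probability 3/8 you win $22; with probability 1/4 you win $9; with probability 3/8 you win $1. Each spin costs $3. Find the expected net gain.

E[payout] = 22·3/8 + 9·1/4 + 1·3/8
 = 33/4 + 9/4 + 3/8
 = 87/8
Net = 87/8 - 3 = 63/8

7.875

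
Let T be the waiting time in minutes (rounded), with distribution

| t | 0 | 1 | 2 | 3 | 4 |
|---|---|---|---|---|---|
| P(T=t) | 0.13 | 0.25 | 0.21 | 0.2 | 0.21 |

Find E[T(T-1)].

4.14

E[T(T-1)] = Σ t(t-1)·P(T=t)
 = 0·0.13 + 0·0.25 + 2·0.21 + 6·0.2 + 12·0.21
 = 0 + 0 + 0.42 + 1.2 + 2.52
 = 4.14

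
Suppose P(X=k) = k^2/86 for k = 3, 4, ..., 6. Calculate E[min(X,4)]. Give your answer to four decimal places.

3.8953

E[min(X,4)] = Σ min(x,4)·P(X=x)
 = 3·9/86 + 4·8/43 + 4·25/86 + 4·18/43
 = 27/86 + 32/43 + 50/43 + 72/43
 = 335/86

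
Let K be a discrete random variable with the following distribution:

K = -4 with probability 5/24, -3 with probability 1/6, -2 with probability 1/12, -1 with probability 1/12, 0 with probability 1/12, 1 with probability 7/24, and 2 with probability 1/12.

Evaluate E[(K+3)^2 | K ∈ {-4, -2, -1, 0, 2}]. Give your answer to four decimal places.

6.3846

P(K ∈ {-4, -2, -1, 0, 2}) = 5/24 + 1/12 + 1/12 + 1/12 + 1/12 = 13/24.
E[(K+3)^2 | K ∈ {-4, -2, -1, 0, 2}] = [1·5/24 + 1·1/12 + 4·1/12 + 9·1/12 + 25·1/12] / (13/24)
 = 83/24 / (13/24)
 = 83/13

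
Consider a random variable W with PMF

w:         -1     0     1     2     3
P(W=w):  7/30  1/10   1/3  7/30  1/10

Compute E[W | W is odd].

0.6

P(W is odd) = 7/30 + 1/3 + 1/10 = 2/3.
E[W | W is odd] = [(-1)·7/30 + 1·1/3 + 3·1/10] / (2/3)
 = 2/5 / (2/3)
 = 3/5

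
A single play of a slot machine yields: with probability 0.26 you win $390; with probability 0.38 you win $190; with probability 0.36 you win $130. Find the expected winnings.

E[payout] = 390·0.26 + 190·0.38 + 130·0.36
 = 101.4 + 72.2 + 46.8
 = 220.4

220.4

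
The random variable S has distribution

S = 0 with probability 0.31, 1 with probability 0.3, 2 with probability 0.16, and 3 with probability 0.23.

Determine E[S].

E[S] = Σ s·P(S=s)
 = 0·0.31 + 1·0.3 + 2·0.16 + 3·0.23
 = 0 + 0.3 + 0.32 + 0.69
 = 1.31

1.31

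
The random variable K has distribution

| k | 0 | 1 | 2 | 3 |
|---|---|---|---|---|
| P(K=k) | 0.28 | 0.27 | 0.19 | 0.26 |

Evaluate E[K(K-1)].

E[K(K-1)] = Σ k(k-1)·P(K=k)
 = 0·0.28 + 0·0.27 + 2·0.19 + 6·0.26
 = 0 + 0 + 0.38 + 1.56
 = 1.94

1.94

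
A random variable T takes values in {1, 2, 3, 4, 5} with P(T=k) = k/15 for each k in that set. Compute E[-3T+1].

-10

E[-3T+1] = Σ (-3t+1)·P(T=t)
 = (-2)·1/15 + (-5)·2/15 + (-8)·1/5 + (-11)·4/15 + (-14)·1/3
 = (-2/15) + (-2/3) + (-8/5) + (-44/15) + (-14/3)
 = -10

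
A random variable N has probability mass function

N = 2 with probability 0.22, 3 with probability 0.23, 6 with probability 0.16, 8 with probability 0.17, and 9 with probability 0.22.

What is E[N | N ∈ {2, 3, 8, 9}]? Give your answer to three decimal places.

5.321

P(N ∈ {2, 3, 8, 9}) = 0.22 + 0.23 + 0.17 + 0.22 = 0.84.
E[N | N ∈ {2, 3, 8, 9}] = [2·0.22 + 3·0.23 + 8·0.17 + 9·0.22] / 0.84
 = 4.47 / 0.84
 = 149/28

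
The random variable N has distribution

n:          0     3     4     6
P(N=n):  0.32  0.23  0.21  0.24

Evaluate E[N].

2.97

E[N] = Σ n·P(N=n)
 = 0·0.32 + 3·0.23 + 4·0.21 + 6·0.24
 = 0 + 0.69 + 0.84 + 1.44
 = 2.97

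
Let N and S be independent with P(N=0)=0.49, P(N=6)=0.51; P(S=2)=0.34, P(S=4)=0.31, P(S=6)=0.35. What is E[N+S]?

7.08

E[N+S] = Σ_n Σ_s (n+s) · P(N=n)P(S=s)
 = 2·0.1666 + 4·0.1519 + 6·0.1715 + 8·0.1734 + 10·0.1581 + 12·0.1785
 = 0.3332 + 0.6076 + 1.029 + 1.3872 + 1.581 + 2.142
 = 7.08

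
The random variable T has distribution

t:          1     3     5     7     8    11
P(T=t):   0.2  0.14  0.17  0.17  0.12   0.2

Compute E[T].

E[T] = Σ t·P(T=t)
 = 1·0.2 + 3·0.14 + 5·0.17 + 7·0.17 + 8·0.12 + 11·0.2
 = 0.2 + 0.42 + 0.85 + 1.19 + 0.96 + 2.2
 = 5.82

5.82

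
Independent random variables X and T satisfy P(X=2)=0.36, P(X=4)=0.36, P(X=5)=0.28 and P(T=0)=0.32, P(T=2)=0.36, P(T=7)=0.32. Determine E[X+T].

6.52

E[X+T] = Σ_x Σ_t (x+t) · P(X=x)P(T=t)
 = 2·0.1152 + 4·0.1296 + 9·0.1152 + 4·0.1152 + 6·0.1296 + 11·0.1152 + 5·0.0896 + 7·0.1008 + 12·0.0896
 = 0.2304 + 0.5184 + 1.0368 + 0.4608 + 0.7776 + 1.2672 + 0.448 + 0.7056 + 1.0752
 = 6.52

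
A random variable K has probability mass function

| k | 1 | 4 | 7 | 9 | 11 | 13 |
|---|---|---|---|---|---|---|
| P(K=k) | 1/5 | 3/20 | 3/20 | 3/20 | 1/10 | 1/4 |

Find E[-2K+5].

E[-2K+5] = Σ (-2k+5)·P(K=k)
 = 3·1/5 + (-3)·3/20 + (-9)·3/20 + (-13)·3/20 + (-17)·1/10 + (-21)·1/4
 = 3/5 + (-9/20) + (-27/20) + (-39/20) + (-17/10) + (-21/4)
 = -101/10

-10.1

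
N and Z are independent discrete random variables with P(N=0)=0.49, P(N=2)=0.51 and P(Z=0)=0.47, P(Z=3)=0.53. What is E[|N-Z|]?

E[|N-Z|] = Σ_n Σ_z |n-z| · P(N=n)P(Z=z)
 = 0·0.2303 + 3·0.2597 + 2·0.2397 + 1·0.2703
 = 0 + 0.7791 + 0.4794 + 0.2703
 = 1.5288

1.5288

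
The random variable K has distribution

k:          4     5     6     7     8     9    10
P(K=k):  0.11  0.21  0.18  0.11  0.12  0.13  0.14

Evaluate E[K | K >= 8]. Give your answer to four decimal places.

9.0513

P(K >= 8) = 0.12 + 0.13 + 0.14 = 0.39.
E[K | K >= 8] = [8·0.12 + 9·0.13 + 10·0.14] / 0.39
 = 3.53 / 0.39
 = 353/39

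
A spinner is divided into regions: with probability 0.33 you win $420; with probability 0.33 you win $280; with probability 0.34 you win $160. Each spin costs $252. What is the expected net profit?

33.4

E[payout] = 420·0.33 + 280·0.33 + 160·0.34
 = 138.6 + 92.4 + 54.4
 = 285.4
Net = 285.4 - 252 = 33.4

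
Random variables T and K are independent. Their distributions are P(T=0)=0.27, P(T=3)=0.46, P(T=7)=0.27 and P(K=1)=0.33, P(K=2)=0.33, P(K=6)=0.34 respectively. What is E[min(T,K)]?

1.7427

E[min(T,K)] = Σ_t Σ_k min(t,k) · P(T=t)P(K=k)
 = 0·0.0891 + 0·0.0891 + 0·0.0918 + 1·0.1518 + 2·0.1518 + 3·0.1564 + 1·0.0891 + 2·0.0891 + 6·0.0918
 = 0 + 0 + 0 + 0.1518 + 0.3036 + 0.4692 + 0.0891 + 0.1782 + 0.5508
 = 1.7427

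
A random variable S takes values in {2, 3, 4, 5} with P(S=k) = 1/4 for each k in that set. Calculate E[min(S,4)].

E[min(S,4)] = Σ min(s,4)·P(S=s)
 = 2·1/4 + 3·1/4 + 4·1/4 + 4·1/4
 = 1/2 + 3/4 + 1 + 1
 = 13/4

3.25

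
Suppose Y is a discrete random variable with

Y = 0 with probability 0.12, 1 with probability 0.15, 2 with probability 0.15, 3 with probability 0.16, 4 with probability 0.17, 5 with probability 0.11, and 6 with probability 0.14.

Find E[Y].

E[Y] = Σ y·P(Y=y)
 = 0·0.12 + 1·0.15 + 2·0.15 + 3·0.16 + 4·0.17 + 5·0.11 + 6·0.14
 = 0 + 0.15 + 0.3 + 0.48 + 0.68 + 0.55 + 0.84
 = 3

3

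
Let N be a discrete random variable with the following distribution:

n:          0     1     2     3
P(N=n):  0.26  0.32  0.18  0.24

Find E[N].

1.4

E[N] = Σ n·P(N=n)
 = 0·0.26 + 1·0.32 + 2·0.18 + 3·0.24
 = 0 + 0.32 + 0.36 + 0.72
 = 1.4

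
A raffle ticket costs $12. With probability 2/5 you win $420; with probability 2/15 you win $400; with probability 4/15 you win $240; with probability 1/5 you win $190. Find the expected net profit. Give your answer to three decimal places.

311.333

E[payout] = 420·2/5 + 400·2/15 + 240·4/15 + 190·1/5
 = 168 + 160/3 + 64 + 38
 = 970/3
Net = 970/3 - 12 = 934/3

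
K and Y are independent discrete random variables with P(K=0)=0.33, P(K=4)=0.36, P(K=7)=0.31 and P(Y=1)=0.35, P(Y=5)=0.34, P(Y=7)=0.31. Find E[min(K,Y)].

E[min(K,Y)] = Σ_k Σ_y min(k,y) · P(K=k)P(Y=y)
 = 0·0.1155 + 0·0.1122 + 0·0.1023 + 1·0.126 + 4·0.1224 + 4·0.1116 + 1·0.1085 + 5·0.1054 + 7·0.0961
 = 0 + 0 + 0 + 0.126 + 0.4896 + 0.4464 + 0.1085 + 0.527 + 0.6727
 = 2.3702

2.3702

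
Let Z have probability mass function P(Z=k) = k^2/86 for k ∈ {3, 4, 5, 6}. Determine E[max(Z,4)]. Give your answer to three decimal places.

E[max(Z,4)] = Σ max(z,4)·P(Z=z)
 = 4·9/86 + 4·8/43 + 5·25/86 + 6·18/43
 = 18/43 + 32/43 + 125/86 + 108/43
 = 441/86

5.128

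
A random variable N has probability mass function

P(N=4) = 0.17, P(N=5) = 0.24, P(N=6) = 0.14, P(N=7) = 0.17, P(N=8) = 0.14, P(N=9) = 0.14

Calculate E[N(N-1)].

36.1

E[N(N-1)] = Σ n(n-1)·P(N=n)
 = 12·0.17 + 20·0.24 + 30·0.14 + 42·0.17 + 56·0.14 + 72·0.14
 = 2.04 + 4.8 + 4.2 + 7.14 + 7.84 + 10.08
 = 36.1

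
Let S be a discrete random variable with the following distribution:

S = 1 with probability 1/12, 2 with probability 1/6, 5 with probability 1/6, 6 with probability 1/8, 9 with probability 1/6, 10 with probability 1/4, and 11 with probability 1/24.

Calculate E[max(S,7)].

E[max(S,7)] = Σ max(s,7)·P(S=s)
 = 7·1/12 + 7·1/6 + 7·1/6 + 7·1/8 + 9·1/6 + 10·1/4 + 11·1/24
 = 7/12 + 7/6 + 7/6 + 7/8 + 3/2 + 5/2 + 11/24
 = 33/4

8.25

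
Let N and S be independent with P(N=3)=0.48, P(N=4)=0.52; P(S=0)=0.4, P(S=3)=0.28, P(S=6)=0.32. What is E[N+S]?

E[N+S] = Σ_n Σ_s (n+s) · P(N=n)P(S=s)
 = 3·0.192 + 6·0.1344 + 9·0.1536 + 4·0.208 + 7·0.1456 + 10·0.1664
 = 0.576 + 0.8064 + 1.3824 + 0.832 + 1.0192 + 1.664
 = 6.28

6.28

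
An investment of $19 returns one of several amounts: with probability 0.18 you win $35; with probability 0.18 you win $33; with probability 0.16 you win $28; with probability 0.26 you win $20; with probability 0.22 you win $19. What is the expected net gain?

7.1

E[payout] = 35·0.18 + 33·0.18 + 28·0.16 + 20·0.26 + 19·0.22
 = 6.3 + 5.94 + 4.48 + 5.2 + 4.18
 = 26.1
Net = 26.1 - 19 = 7.1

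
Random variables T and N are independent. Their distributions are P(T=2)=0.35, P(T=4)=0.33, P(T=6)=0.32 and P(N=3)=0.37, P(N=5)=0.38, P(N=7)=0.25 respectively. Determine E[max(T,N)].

5.3589

E[max(T,N)] = Σ_t Σ_n max(t,n) · P(T=t)P(N=n)
 = 3·0.1295 + 5·0.133 + 7·0.0875 + 4·0.1221 + 5·0.1254 + 7·0.0825 + 6·0.1184 + 6·0.1216 + 7·0.08
 = 0.3885 + 0.665 + 0.6125 + 0.4884 + 0.627 + 0.5775 + 0.7104 + 0.7296 + 0.56
 = 5.3589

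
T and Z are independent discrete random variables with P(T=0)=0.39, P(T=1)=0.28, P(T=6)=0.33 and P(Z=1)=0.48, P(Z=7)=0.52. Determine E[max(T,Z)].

E[max(T,Z)] = Σ_t Σ_z max(t,z) · P(T=t)P(Z=z)
 = 1·0.1872 + 7·0.2028 + 1·0.1344 + 7·0.1456 + 6·0.1584 + 7·0.1716
 = 0.1872 + 1.4196 + 0.1344 + 1.0192 + 0.9504 + 1.2012
 = 4.912

4.912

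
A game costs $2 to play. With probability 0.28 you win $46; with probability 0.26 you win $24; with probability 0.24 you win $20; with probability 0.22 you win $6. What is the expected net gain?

23.24

E[payout] = 46·0.28 + 24·0.26 + 20·0.24 + 6·0.22
 = 12.88 + 6.24 + 4.8 + 1.32
 = 25.24
Net = 25.24 - 2 = 23.24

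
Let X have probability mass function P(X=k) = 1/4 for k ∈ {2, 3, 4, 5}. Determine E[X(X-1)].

10

E[X(X-1)] = Σ x(x-1)·P(X=x)
 = 2·1/4 + 6·1/4 + 12·1/4 + 20·1/4
 = 1/2 + 3/2 + 3 + 5
 = 10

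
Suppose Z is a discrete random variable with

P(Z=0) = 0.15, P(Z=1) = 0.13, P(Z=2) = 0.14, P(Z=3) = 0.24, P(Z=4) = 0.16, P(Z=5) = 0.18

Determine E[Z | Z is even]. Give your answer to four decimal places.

2.0444

P(Z is even) = 0.15 + 0.14 + 0.16 = 0.45.
E[Z | Z is even] = [0·0.15 + 2·0.14 + 4·0.16] / 0.45
 = 0.92 / 0.45
 = 92/45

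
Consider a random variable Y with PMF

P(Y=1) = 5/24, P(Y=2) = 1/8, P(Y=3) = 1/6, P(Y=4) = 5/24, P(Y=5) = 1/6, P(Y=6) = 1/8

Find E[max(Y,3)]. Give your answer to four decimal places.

E[max(Y,3)] = Σ max(y,3)·P(Y=y)
 = 3·5/24 + 3·1/8 + 3·1/6 + 4·5/24 + 5·1/6 + 6·1/8
 = 5/8 + 3/8 + 1/2 + 5/6 + 5/6 + 3/4
 = 47/12

3.9167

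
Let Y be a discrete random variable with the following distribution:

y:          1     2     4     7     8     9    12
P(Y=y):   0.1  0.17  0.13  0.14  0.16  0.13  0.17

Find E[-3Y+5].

-14.29

E[-3Y+5] = Σ (-3y+5)·P(Y=y)
 = 2·0.1 + (-1)·0.17 + (-7)·0.13 + (-16)·0.14 + (-19)·0.16 + (-22)·0.13 + (-31)·0.17
 = 0.2 + (-0.17) + (-0.91) + (-2.24) + (-3.04) + (-2.86) + (-5.27)
 = -14.29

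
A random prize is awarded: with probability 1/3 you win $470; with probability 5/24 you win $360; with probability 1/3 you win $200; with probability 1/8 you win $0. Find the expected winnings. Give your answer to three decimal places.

E[payout] = 470·1/3 + 360·5/24 + 200·1/3 + 0·1/8
 = 470/3 + 75 + 200/3 + 0
 = 895/3

298.333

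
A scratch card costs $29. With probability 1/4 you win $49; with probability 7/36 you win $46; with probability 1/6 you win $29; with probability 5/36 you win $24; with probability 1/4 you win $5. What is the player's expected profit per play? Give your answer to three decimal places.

E[payout] = 49·1/4 + 46·7/36 + 29·1/6 + 24·5/36 + 5·1/4
 = 49/4 + 161/18 + 29/6 + 10/3 + 5/4
 = 551/18
Net = 551/18 - 29 = 29/18

1.611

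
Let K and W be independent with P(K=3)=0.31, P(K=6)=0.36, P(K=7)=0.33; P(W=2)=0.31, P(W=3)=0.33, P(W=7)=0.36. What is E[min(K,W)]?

3.554

E[min(K,W)] = Σ_k Σ_w min(k,w) · P(K=k)P(W=w)
 = 2·0.0961 + 3·0.1023 + 3·0.1116 + 2·0.1116 + 3·0.1188 + 6·0.1296 + 2·0.1023 + 3·0.1089 + 7·0.1188
 = 0.1922 + 0.3069 + 0.3348 + 0.2232 + 0.3564 + 0.7776 + 0.2046 + 0.3267 + 0.8316
 = 3.554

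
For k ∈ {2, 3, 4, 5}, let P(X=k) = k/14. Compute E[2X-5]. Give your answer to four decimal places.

E[2X-5] = Σ (2x-5)·P(X=x)
 = (-1)·1/7 + 1·3/14 + 3·2/7 + 5·5/14
 = (-1/7) + 3/14 + 6/7 + 25/14
 = 19/7

2.7143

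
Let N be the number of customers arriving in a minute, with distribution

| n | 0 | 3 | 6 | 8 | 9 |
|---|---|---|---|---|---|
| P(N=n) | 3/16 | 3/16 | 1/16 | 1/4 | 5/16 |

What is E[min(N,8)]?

5.4375

E[min(N,8)] = Σ min(n,8)·P(N=n)
 = 0·3/16 + 3·3/16 + 6·1/16 + 8·1/4 + 8·5/16
 = 0 + 9/16 + 3/8 + 2 + 5/2
 = 87/16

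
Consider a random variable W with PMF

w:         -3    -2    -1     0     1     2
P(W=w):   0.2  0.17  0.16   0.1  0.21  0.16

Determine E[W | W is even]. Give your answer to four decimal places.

-0.0465

P(W is even) = 0.17 + 0.1 + 0.16 = 0.43.
E[W | W is even] = [(-2)·0.17 + 0·0.1 + 2·0.16] / 0.43
 = -0.02 / 0.43
 = -2/43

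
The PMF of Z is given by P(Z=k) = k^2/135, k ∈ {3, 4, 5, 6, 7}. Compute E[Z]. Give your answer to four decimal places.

E[Z] = Σ z·P(Z=z)
 = 3·1/15 + 4·16/135 + 5·5/27 + 6·4/15 + 7·49/135
 = 1/5 + 64/135 + 25/27 + 8/5 + 343/135
 = 155/27

5.7407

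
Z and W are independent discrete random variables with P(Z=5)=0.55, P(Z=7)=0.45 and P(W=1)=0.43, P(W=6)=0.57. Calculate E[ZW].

22.715

E[ZW] = Σ_z Σ_w zw · P(Z=z)P(W=w)
 = 5·0.2365 + 30·0.3135 + 7·0.1935 + 42·0.2565
 = 1.1825 + 9.405 + 1.3545 + 10.773
 = 22.715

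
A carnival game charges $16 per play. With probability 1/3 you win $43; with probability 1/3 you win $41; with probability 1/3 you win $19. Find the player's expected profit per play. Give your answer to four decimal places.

E[payout] = 43·1/3 + 41·1/3 + 19·1/3
 = 43/3 + 41/3 + 19/3
 = 103/3
Net = 103/3 - 16 = 55/3

18.3333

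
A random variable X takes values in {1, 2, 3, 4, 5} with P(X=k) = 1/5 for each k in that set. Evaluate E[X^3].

E[X^3] = Σ x^3·P(X=x)
 = 1·1/5 + 8·1/5 + 27·1/5 + 64·1/5 + 125·1/5
 = 1/5 + 8/5 + 27/5 + 64/5 + 25
 = 45

45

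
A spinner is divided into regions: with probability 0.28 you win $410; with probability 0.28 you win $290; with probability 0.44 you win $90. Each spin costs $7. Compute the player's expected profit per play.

E[payout] = 410·0.28 + 290·0.28 + 90·0.44
 = 114.8 + 81.2 + 39.6
 = 235.6
Net = 235.6 - 7 = 228.6

228.6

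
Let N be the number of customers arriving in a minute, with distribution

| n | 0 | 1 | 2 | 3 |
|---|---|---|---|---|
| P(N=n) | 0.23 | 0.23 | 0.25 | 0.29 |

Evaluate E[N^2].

3.84

E[N^2] = Σ n^2·P(N=n)
 = 0·0.23 + 1·0.23 + 4·0.25 + 9·0.29
 = 0 + 0.23 + 1 + 2.61
 = 3.84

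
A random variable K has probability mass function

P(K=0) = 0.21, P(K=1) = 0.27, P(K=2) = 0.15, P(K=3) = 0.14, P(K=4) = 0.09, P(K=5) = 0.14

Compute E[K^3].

E[K^3] = Σ k^3·P(K=k)
 = 0·0.21 + 1·0.27 + 8·0.15 + 27·0.14 + 64·0.09 + 125·0.14
 = 0 + 0.27 + 1.2 + 3.78 + 5.76 + 17.5
 = 28.51

28.51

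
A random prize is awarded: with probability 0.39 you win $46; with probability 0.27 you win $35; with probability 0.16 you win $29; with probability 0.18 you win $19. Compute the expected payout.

35.45

E[payout] = 46·0.39 + 35·0.27 + 29·0.16 + 19·0.18
 = 17.94 + 9.45 + 4.64 + 3.42
 = 35.45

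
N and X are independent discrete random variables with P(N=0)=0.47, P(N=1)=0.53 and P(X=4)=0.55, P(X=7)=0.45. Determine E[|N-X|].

4.82

E[|N-X|] = Σ_n Σ_x |n-x| · P(N=n)P(X=x)
 = 4·0.2585 + 7·0.2115 + 3·0.2915 + 6·0.2385
 = 1.034 + 1.4805 + 0.8745 + 1.431
 = 4.82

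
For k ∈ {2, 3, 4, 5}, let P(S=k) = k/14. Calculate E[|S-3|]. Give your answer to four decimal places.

E[|S-3|] = Σ |s-3|·P(S=s)
 = 1·1/7 + 0·3/14 + 1·2/7 + 2·5/14
 = 1/7 + 0 + 2/7 + 5/7
 = 8/7

1.1429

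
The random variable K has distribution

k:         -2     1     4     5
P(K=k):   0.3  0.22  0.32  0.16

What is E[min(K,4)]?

E[min(K,4)] = Σ min(k,4)·P(K=k)
 = (-2)·0.3 + 1·0.22 + 4·0.32 + 4·0.16
 = (-0.6) + 0.22 + 1.28 + 0.64
 = 1.54

1.54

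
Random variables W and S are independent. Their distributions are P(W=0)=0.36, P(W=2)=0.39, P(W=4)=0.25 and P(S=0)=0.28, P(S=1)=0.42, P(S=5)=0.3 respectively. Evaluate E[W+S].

E[W+S] = Σ_w Σ_s (w+s) · P(W=w)P(S=s)
 = 0·0.1008 + 1·0.1512 + 5·0.108 + 2·0.1092 + 3·0.1638 + 7·0.117 + 4·0.07 + 5·0.105 + 9·0.075
 = 0 + 0.1512 + 0.54 + 0.2184 + 0.4914 + 0.819 + 0.28 + 0.525 + 0.675
 = 3.7

3.7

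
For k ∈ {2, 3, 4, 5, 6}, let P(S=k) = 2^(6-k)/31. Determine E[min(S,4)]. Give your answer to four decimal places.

2.7097

E[min(S,4)] = Σ min(s,4)·P(S=s)
 = 2·16/31 + 3·8/31 + 4·4/31 + 4·2/31 + 4·1/31
 = 32/31 + 24/31 + 16/31 + 8/31 + 4/31
 = 84/31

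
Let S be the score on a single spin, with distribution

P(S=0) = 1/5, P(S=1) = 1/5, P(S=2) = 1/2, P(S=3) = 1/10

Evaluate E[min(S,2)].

E[min(S,2)] = Σ min(s,2)·P(S=s)
 = 0·1/5 + 1·1/5 + 2·1/2 + 2·1/10
 = 0 + 1/5 + 1 + 1/5
 = 7/5

1.4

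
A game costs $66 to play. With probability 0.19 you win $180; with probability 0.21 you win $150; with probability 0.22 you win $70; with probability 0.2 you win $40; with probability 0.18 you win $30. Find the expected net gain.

28.5

E[payout] = 180·0.19 + 150·0.21 + 70·0.22 + 40·0.2 + 30·0.18
 = 34.2 + 31.5 + 15.4 + 8 + 5.4
 = 94.5
Net = 94.5 - 66 = 28.5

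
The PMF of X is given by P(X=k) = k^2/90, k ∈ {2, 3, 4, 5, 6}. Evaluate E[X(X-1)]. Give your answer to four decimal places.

20.3778

E[X(X-1)] = Σ x(x-1)·P(X=x)
 = 2·2/45 + 6·1/10 + 12·8/45 + 20·5/18 + 30·2/5
 = 4/45 + 3/5 + 32/15 + 50/9 + 12
 = 917/45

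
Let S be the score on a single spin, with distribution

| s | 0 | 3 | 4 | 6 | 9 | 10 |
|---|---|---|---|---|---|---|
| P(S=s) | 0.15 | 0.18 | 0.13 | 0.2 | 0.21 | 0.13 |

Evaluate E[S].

E[S] = Σ s·P(S=s)
 = 0·0.15 + 3·0.18 + 4·0.13 + 6·0.2 + 9·0.21 + 10·0.13
 = 0 + 0.54 + 0.52 + 1.2 + 1.89 + 1.3
 = 5.45

5.45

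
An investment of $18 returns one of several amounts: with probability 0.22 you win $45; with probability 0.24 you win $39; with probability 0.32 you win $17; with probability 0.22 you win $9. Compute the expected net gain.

E[payout] = 45·0.22 + 39·0.24 + 17·0.32 + 9·0.22
 = 9.9 + 9.36 + 5.44 + 1.98
 = 26.68
Net = 26.68 - 18 = 8.68

8.68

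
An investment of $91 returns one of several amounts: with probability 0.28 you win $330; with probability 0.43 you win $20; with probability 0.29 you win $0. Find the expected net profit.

E[payout] = 330·0.28 + 20·0.43 + 0·0.29
 = 92.4 + 8.6 + 0
 = 101
Net = 101 - 91 = 10

10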